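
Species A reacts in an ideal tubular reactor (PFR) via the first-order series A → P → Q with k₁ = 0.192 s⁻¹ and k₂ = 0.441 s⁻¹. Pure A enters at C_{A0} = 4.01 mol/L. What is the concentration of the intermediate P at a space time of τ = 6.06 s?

The intermediate concentration in a first-order A→B→C sequence is C_P = k₁C_{A0}(e^(−k₁τ) − e^(−k₂τ))/(k₂−k₁).
e^(−k₁τ) = e^(−0.192×6.06) = e^(−1.164) = 0.3124; e^(−k₂τ) = e^(−2.672) = 0.06908.
C_P = 0.192×4.01/(0.441−0.192) × (0.3124−0.06908) = 3.092×0.2433 = 0.7523 mol/L.

0.752 mol/L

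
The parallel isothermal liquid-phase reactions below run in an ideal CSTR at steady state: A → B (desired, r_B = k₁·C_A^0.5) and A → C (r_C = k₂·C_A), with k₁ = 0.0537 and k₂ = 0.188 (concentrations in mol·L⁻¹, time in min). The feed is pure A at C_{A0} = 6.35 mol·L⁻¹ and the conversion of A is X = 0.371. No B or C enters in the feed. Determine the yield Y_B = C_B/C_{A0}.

Exit C_A = C_{A0}(1−X) = 6.35×0.629 = 3.994 mol·L⁻¹.
In a CSTR the entire volume is at exit conditions, so r_B = 0.0537×3.994^0.5 = 0.1073 and r_C = 0.188×3.994 = 0.7509.
Fraction of consumed A going to B: r_B/(r_B+r_C) = 0.1251.
C_B = 0.1251·C_{A0}·X = 0.1251×6.35×0.371 = 0.295 mol·L⁻¹; Y_B = C_B/C_{A0} = 0.0464.

0.0464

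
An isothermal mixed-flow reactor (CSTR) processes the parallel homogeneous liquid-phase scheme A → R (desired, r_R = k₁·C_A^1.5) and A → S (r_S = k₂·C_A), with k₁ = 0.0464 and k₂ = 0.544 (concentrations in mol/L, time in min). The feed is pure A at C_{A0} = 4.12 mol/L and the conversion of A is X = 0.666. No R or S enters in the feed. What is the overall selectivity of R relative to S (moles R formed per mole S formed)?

Exit C_A = C_{A0}(1−X) = 4.12×0.334 = 1.376 mol/L.
Rates in a CSTR are evaluated at the outlet concentration: r_R = 0.0464×1.376^1.5 = 0.07490, r_S = 0.544×1.376 = 0.7486.
Overall selectivity = C_R/C_S = r_Rτ/(r_Sτ) = r_R/r_S = 0.100.

0.100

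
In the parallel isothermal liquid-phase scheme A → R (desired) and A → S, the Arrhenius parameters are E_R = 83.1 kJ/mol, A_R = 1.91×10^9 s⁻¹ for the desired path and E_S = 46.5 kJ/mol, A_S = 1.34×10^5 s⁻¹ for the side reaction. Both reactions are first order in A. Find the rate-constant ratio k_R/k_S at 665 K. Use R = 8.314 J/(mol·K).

19.0

With equal orders, S_{R/S} = k_R/k_S = (A_R/A_S)·exp[(E_S−E_R)/(RT)].
(E_S−E_R)/(RT) = (46.5−83.1)×10³/(8.314×665) = -36600/5529 = -6.620.
k_R/k_S = (1.91×10^9/1.34×10^5)·exp(-6.620) = 14254 × 0.001334 = 19.0.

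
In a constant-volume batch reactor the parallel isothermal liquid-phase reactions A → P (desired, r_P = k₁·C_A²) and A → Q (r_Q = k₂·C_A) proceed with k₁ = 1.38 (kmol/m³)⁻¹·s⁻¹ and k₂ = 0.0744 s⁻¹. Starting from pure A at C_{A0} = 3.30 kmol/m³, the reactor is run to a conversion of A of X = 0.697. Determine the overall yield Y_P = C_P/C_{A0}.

0.678

C_A = C_{A0}(1−X) = 0.9999 kmol/m³.
Along a PFR/batch, dC_Q/dC_A = −r_Q/(r_P+r_Q) = −k₂/(k₂+k₁·C_A).
Integrating from C_{A0} to C_A: C_Q = (0.0744/1.38)·ln[(0.0744+1.38·3.30)/(0.0744+1.38·1.000)] = 0.05391·ln(4.628/1.454) = 0.06242 kmol/m³.
Then C_P = (C_{A0}−C_A) − C_Q = 2.300 − 0.06242 = 2.238 kmol/m³.
Y_P = C_P/C_{A0} = 2.238/3.30 = 0.678.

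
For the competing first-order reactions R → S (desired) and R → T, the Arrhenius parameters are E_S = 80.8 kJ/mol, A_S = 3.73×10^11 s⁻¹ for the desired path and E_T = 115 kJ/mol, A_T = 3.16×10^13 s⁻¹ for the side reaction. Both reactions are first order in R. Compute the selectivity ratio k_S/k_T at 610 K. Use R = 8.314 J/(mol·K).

With equal orders, S_{S/T} = k_S/k_T = (A_S/A_T)·exp[(E_T−E_S)/(RT)].
(E_T−E_S)/(RT) = (115−80.8)×10³/(8.314×610) = 34200/5072 = 6.744.
k_S/k_T = (3.73×10^11/3.16×10^13)·exp(6.744) = 0.01180 × 848.5 = 10.0.
Since E_S < E_T, lowering the temperature improves selectivity toward S.

10.0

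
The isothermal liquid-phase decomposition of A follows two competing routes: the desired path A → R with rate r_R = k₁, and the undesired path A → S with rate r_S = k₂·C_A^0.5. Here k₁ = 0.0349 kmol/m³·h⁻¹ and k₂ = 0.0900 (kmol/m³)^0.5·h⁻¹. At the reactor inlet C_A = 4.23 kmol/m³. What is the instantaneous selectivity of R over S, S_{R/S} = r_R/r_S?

S_{R/S} = r_R/r_S = (k₁)/(k₂·C_A^0.5) = (k₁/k₂)·C_A^-0.5.
= (0.0349) / (0.0900×4.230^0.5) = 0.03490/0.1851 = 0.189.
The undesired path is higher order in A, so low C_A (CSTR or dilute feed) favours R.

0.189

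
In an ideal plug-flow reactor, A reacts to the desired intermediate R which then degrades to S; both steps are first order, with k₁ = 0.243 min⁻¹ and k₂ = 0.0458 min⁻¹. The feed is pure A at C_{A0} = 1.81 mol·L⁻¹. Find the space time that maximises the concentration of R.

The intermediate peaks when r₁ = r₂, i.e. k₁e^(−k₁τ) = k₂e^(−k₂τ), giving τ_opt = ln(k₂/k₁)/(k₂−k₁).
= ln(0.0458/0.243)/(0.0458−0.243) = ln(0.1885)/-0.1972 = -1.669/-0.1972 = 8.46 min.

8.46 min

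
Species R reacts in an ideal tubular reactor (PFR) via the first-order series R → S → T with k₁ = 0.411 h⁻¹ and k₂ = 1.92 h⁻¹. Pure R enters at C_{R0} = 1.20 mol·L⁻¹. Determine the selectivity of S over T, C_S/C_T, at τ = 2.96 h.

The intermediate concentration in a first-order A→B→C sequence is C_S = k₁C_{R0}(e^(−k₁τ) − e^(−k₂τ))/(k₂−k₁).
e^(−k₁τ) = e^(−0.411×2.96) = e^(−1.217) = 0.2962; e^(−k₂τ) = e^(−5.683) = 0.003403.
C_S = 0.411×1.20/(1.92−0.411) × (0.2962−0.003403) = 0.3268×0.2928 = 0.09571 mol·L⁻¹.
C_R = C_{R0}e^(−k₁τ) = 0.3555 mol·L⁻¹, so C_T = C_{R0}−C_R−C_S = 0.7488 mol·L⁻¹; C_S/C_T = 0.128.

0.128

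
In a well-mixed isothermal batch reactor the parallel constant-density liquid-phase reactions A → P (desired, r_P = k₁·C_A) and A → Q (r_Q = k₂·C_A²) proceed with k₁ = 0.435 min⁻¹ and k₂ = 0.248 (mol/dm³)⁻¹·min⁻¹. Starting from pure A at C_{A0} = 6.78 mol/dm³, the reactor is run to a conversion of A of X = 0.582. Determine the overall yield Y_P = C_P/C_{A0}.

C_A = C_{A0}(1−X) = 2.834 mol/dm³.
Along a PFR/batch, dC_P/dC_A = −r_P/(r_P+r_Q) = −k₁/(k₁+k₂·C_A).
Integrating from C_{A0} to C_A: C_P = (0.435/0.248)·ln[(0.435+0.248·6.78)/(0.435+0.248·2.83)] = 1.754·ln(2.116/1.138) = 1.089 mol/dm³.
Y_P = C_P/C_{A0} = 1.089/6.78 = 0.161.

0.161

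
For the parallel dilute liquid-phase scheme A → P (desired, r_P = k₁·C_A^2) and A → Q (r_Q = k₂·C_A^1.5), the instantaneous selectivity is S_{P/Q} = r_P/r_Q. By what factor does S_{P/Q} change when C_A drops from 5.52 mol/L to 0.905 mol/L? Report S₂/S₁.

S_{P/Q} = (k₁/k₂)·C_A^0.5, so S₂/S₁ = (C_{A,2}/C_{A,1})^0.5.
= (0.905/5.52)^0.5 = (0.1639)^0.5 = 0.405.

0.405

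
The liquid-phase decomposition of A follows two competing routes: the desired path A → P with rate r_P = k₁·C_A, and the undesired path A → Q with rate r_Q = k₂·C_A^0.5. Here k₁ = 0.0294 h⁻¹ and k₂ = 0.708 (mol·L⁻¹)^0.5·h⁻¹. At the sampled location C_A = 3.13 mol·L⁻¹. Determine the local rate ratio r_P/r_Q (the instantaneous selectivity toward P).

S_{P/Q} = r_P/r_Q = (k₁·C_A)/(k₂·C_A^0.5) = (k₁/k₂)·C_A^0.5.
= (0.0294×3.130) / (0.708×3.130^0.5) = 0.09202/1.253 = 0.0735.
Since the desired path is higher order in A, keeping C_A high (PFR or concentrated feed) favours P.

0.0735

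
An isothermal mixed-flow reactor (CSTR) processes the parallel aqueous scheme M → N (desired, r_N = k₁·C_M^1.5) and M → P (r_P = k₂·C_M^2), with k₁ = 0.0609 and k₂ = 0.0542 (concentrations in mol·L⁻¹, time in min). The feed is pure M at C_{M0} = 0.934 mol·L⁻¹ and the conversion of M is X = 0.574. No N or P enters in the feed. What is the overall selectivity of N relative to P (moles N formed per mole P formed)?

Exit C_M = C_{M0}(1−X) = 0.934×0.426 = 0.3979 mol·L⁻¹.
A CSTR operates uniformly at the exit composition, giving r_N = 0.01528 and r_P = 0.008580 (each k·C_M^n at C_M = 0.3979).
Overall selectivity = C_N/C_P = r_Nτ/(r_Pτ) = r_N/r_P = 1.78.

1.78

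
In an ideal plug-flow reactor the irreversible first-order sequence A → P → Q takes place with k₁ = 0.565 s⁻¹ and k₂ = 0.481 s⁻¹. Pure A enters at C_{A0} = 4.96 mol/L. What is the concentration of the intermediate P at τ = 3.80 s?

For first-order series with pure A initially, C_P(τ) = k₁C_{A0}/(k₂−k₁)·(e^(−k₁τ) − e^(−k₂τ)).
e^(−k₁τ) = e^(−0.565×3.80) = e^(−2.147) = 0.1168; e^(−k₂τ) = e^(−1.828) = 0.1608.
C_P = 0.565×4.96/(0.481−0.565) × (0.1168−0.1608) = (-33.36)×(-0.04393) = 1.466 mol/L.

1.47 mol/L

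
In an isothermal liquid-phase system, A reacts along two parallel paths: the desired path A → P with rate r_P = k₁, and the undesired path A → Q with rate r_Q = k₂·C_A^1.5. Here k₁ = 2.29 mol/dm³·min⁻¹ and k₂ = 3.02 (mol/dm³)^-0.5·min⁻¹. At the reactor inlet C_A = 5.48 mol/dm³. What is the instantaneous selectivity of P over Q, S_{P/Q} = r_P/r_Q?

0.0591

S_{P/Q} = r_P/r_Q = (k₁)/(k₂·C_A^1.5) = (k₁/k₂)·C_A^-1.5.
= (2.29) / (3.02×5.480^1.5) = 2.290/38.74 = 0.0591.
The undesired path is higher order in A, so low C_A (CSTR or dilute feed) favours P.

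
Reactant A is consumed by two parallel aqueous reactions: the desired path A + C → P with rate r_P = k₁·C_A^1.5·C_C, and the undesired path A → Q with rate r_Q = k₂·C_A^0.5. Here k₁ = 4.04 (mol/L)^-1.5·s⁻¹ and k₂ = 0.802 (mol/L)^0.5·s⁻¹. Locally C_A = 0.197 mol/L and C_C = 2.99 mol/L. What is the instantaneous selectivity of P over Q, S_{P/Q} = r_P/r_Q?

S_{P/Q} = r_P/r_Q = (k₁·C_A^1.5·C_C)/(k₂·C_A^0.5) = (k₁/k₂)·C_A·C_C.
= (4.04×0.1970^1.5×2.990) / (0.802×0.1970^0.5) = 1.056/0.3560 = 2.97.

2.97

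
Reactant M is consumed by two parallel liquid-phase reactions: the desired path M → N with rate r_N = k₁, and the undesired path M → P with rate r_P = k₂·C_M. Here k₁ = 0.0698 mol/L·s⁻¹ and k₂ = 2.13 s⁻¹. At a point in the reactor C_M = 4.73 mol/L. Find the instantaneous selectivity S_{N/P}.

S_{N/P} = r_N/r_P = (k₁)/(k₂·C_M) = (k₁/k₂)·C_M⁻¹.
= (0.0698) / (2.13×4.730) = 0.06980/10.07 = 0.00693.

0.00693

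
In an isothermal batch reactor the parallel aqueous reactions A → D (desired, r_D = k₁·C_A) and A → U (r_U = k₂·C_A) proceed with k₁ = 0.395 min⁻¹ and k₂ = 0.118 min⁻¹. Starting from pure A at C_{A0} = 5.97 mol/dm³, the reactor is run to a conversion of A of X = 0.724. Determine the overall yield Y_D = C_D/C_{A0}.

0.557

C_A = C_{A0}(1−X) = 1.648 mol/dm³.
Both paths are first order in A, so the instantaneous fraction to D is constant: dC_D/d(−C_A) = k₁/(k₁+k₂) = 0.7700.
C_D = 0.7700·(C_{A0}−C_A) = 0.7700×4.322 = 3.33 mol/dm³.
Y_D = C_D/C_{A0} = 3.328/5.97 = 0.557.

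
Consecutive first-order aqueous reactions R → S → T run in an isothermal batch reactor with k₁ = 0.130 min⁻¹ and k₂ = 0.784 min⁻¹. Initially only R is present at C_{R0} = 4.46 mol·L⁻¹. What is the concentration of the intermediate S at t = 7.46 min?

0.334 mol·L⁻¹

For first-order series with pure R initially, C_S(t) = k₁C_{R0}/(k₂−k₁)·(e^(−k₁t) − e^(−k₂t)).
e^(−k₁t) = e^(−0.130×7.46) = e^(−0.9698) = 0.3792; e^(−k₂t) = e^(−5.849) = 0.002884.
C_S = 0.130×4.46/(0.784−0.130) × (0.3792−0.002884) = 0.8865×0.3763 = 0.3336 mol·L⁻¹.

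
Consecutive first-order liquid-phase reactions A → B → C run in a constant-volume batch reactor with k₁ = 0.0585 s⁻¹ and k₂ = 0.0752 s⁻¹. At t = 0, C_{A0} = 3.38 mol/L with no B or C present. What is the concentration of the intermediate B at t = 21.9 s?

1.01 mol/L

The intermediate concentration in a first-order A→B→C sequence is C_B = k₁C_{A0}(e^(−k₁t) − e^(−k₂t))/(k₂−k₁).
e^(−k₁t) = e^(−0.0585×21.9) = e^(−1.281) = 0.2777; e^(−k₂t) = e^(−1.647) = 0.1927.
C_B = 0.0585×3.38/(0.0752−0.0585) × (0.2777−0.1927) = 11.84×0.08507 = 1.007 mol/L.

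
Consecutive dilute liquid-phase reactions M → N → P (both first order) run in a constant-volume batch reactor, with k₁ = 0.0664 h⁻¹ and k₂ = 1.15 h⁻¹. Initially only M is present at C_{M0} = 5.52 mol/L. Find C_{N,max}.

Evaluating C_N at t_opt = ln(k₂/k₁)/(k₂−k₁) gives C_{N,max}/C_{M0} = (k₁/k₂)^[k₂/(k₂−k₁)].
= (0.0664/1.15)^(1.15/(1.15−0.0664)) = (0.05774)^(1.061) = 0.04848.
C_{N,max} = 0.04848×5.52 = 0.268 mol/L.

0.268 mol/L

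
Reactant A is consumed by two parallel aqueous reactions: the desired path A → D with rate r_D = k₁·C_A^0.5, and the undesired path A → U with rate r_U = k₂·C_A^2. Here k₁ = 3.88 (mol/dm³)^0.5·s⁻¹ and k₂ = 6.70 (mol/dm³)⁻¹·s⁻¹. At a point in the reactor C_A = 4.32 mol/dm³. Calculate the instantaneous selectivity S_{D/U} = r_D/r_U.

0.0645

S_{D/U} = r_D/r_U = (k₁·C_A^0.5)/(k₂·C_A^2) = (k₁/k₂)·C_A^-1.5.
= (3.88×4.320^0.5) / (6.70×4.320^2) = 8.064/125.0 = 0.0645.
The undesired path is higher order in A, so low C_A (CSTR or dilute feed) favours D.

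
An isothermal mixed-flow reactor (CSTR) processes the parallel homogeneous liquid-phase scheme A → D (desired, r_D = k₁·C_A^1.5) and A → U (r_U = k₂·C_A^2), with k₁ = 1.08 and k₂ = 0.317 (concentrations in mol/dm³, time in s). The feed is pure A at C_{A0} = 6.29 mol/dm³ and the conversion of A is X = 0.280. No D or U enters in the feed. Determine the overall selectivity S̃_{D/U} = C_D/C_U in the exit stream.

1.60

Exit C_A = C_{A0}(1−X) = 6.29×0.720 = 4.529 mol/dm³.
In a CSTR the entire volume is at exit conditions, so r_D = 1.08×4.529^1.5 = 10.41 and r_U = 0.317×4.529^2 = 6.502.
Overall selectivity = C_D/C_U = r_Dτ/(r_Uτ) = r_D/r_U = 1.60.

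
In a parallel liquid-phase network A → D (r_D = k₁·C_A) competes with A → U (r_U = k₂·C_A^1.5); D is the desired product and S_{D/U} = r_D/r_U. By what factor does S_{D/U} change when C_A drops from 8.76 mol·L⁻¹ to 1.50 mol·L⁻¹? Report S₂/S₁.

2.42

S_{D/U} = (k₁/k₂)·C_A^-0.5, so S₂/S₁ = (C_{A,2}/C_{A,1})^-0.5.
= (1.50/8.76)^(-0.5) = (0.1712)^(-0.5) = 2.42.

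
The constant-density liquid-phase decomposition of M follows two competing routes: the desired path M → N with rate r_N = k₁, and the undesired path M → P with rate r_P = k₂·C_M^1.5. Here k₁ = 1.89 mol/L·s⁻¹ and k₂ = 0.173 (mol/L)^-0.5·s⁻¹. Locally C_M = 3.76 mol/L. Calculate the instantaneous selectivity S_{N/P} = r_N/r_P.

1.50

S_{N/P} = r_N/r_P = (k₁)/(k₂·C_M^1.5) = (k₁/k₂)·C_M^-1.5.
= (1.89) / (0.173×3.760^1.5) = 1.890/1.261 = 1.50.
The undesired path is higher order in M, so low C_M (CSTR or dilute feed) favours N.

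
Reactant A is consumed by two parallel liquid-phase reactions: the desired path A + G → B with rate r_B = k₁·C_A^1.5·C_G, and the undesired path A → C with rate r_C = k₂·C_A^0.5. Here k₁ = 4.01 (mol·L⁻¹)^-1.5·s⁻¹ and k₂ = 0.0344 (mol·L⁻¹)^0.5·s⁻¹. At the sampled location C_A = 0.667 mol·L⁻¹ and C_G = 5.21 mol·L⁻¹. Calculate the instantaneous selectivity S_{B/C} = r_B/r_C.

S_{B/C} = r_B/r_C = (k₁·C_A^1.5·C_G)/(k₂·C_A^0.5) = (k₁/k₂)·C_A·C_G.
= (4.01×0.6670^1.5×5.210) / (0.0344×0.6670^0.5) = 11.38/0.02809 = 405.
Since the desired path is higher order in A, keeping C_A high (PFR or concentrated feed) favours B.

405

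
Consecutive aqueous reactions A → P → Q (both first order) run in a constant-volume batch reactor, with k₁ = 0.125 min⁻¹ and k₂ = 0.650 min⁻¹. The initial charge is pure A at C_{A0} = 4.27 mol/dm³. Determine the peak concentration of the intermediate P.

Evaluating C_P at t_opt = ln(k₂/k₁)/(k₂−k₁) gives C_{P,max}/C_{A0} = (k₁/k₂)^[k₂/(k₂−k₁)].
= (0.125/0.650)^(0.650/(0.650−0.125)) = (0.1923)^(1.238) = 0.1299.
C_{P,max} = 0.1299×4.27 = 0.555 mol/dm³.

0.555 mol/dm³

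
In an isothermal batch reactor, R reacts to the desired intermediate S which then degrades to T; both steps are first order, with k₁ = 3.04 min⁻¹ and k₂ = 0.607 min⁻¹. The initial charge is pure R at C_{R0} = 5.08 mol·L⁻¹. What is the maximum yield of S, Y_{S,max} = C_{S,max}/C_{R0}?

For a first-order series the maximum intermediate yield is C_{S,max}/C_{R0} = (k₁/k₂)^[k₂/(k₂−k₁)].
= (3.04/0.607)^(0.607/(0.607−3.04)) = (5.008)^(-0.2495) = 0.6690.

0.669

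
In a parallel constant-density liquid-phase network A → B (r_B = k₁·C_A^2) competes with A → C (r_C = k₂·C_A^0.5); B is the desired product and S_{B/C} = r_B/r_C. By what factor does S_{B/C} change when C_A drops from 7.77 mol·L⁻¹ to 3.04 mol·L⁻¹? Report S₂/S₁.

0.245

S_{B/C} = (k₁/k₂)·C_A^1.5, so S₂/S₁ = (C_{A,2}/C_{A,1})^1.5.
= (3.04/7.77)^1.5 = (0.3912)^1.5 = 0.245.
Selectivity toward B falls as C_A falls — high-concentration operation is favoured.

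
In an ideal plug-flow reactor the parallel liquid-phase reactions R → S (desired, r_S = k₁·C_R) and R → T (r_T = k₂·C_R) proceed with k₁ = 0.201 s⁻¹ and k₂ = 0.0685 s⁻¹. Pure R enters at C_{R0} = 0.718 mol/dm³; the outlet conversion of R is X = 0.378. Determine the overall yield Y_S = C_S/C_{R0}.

C_R = C_{R0}(1−X) = 0.4466 mol/dm³.
Both paths are first order in R, so the instantaneous fraction to S is constant: dC_S/d(−C_R) = k₁/(k₁+k₂) = 0.7458.
C_S = 0.7458·(C_{R0}−C_R) = 0.7458×0.2714 = 0.202 mol/dm³.
Y_S = C_S/C_{R0} = 0.2024/0.718 = 0.282.

0.282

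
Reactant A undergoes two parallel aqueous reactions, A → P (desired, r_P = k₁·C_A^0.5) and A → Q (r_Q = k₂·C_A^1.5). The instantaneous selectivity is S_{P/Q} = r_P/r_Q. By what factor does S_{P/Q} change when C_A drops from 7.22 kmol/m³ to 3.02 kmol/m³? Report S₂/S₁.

S_{P/Q} = (k₁/k₂)·C_A⁻¹, so S₂/S₁ = (C_{A,2}/C_{A,1})⁻¹.
= 7.22/3.02 = 2.39.
Selectivity toward P rises as C_A falls — low-concentration operation is favoured.

2.39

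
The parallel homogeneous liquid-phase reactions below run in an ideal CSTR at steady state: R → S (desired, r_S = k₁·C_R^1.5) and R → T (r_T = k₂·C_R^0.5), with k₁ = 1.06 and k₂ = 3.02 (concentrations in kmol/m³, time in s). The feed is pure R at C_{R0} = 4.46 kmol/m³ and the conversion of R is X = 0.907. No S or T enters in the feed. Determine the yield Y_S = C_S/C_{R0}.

0.115

Exit C_R = C_{R0}(1−X) = 4.46×0.0930 = 0.4148 kmol/m³.
A CSTR operates uniformly at the exit composition, giving r_S = 0.2832 and r_T = 1.945 (each k·C_R^n at C_R = 0.4148).
Fraction of consumed R going to S: r_S/(r_S+r_T) = 0.1271.
C_S = 0.1271·C_{R0}·X = 0.1271×4.46×0.907 = 0.514 kmol/m³; Y_S = C_S/C_{R0} = 0.115.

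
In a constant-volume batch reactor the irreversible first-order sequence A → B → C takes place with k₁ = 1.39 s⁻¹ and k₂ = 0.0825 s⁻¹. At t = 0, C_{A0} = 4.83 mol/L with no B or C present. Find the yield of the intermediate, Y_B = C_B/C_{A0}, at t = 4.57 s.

Solving the coupled first-order balances gives C_B(t) = [k₁/(k₂−k₁)]·C_{A0}·(e^(−k₁t) − e^(−k₂t)).
e^(−k₁t) = e^(−1.39×4.57) = e^(−6.352) = 0.001743; e^(−k₂t) = e^(−0.3770) = 0.6859.
C_B = 1.39×4.83/(0.0825−1.39) × (0.001743−0.6859) = (-5.135)×(-0.6842) = 3.513 mol/L.
Y_B = C_B/C_{A0} = 3.513/4.83 = 0.727.

0.727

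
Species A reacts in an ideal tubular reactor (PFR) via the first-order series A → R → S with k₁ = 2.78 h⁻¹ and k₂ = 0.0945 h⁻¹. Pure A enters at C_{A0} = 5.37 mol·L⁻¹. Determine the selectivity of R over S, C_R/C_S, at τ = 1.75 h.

For first-order series with pure A initially, C_R(τ) = k₁C_{A0}/(k₂−k₁)·(e^(−k₁τ) − e^(−k₂τ)).
e^(−k₁τ) = e^(−2.78×1.75) = e^(−4.865) = 0.007712; e^(−k₂τ) = e^(−0.1654) = 0.8476.
C_R = 2.78×5.37/(0.0945−2.78) × (0.007712−0.8476) = (-5.559)×(-0.8399) = 4.669 mol·L⁻¹.
C_A = C_{A0}e^(−k₁τ) = 0.04141 mol·L⁻¹, so C_S = C_{A0}−C_A−C_R = 0.6598 mol·L⁻¹; C_R/C_S = 7.08.

7.08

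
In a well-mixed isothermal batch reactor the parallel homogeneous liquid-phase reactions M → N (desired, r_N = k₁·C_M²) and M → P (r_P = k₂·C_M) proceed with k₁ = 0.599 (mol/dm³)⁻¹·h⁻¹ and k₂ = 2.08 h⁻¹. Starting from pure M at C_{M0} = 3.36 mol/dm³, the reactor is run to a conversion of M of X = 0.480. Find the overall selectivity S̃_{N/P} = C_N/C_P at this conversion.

C_M = C_{M0}(1−X) = 1.747 mol/dm³.
Along a PFR/batch, dC_P/dC_M = −r_P/(r_N+r_P) = −k₂/(k₂+k₁·C_M).
Integrating from C_{M0} to C_M: C_P = (2.08/0.599)·ln[(2.08+0.599·3.36)/(2.08+0.599·1.75)] = 3.472·ln(4.093/3.127) = 0.9350 mol/dm³.
Then C_N = (C_{M0}−C_M) − C_P = 1.613 − 0.9350 = 0.6778 mol/dm³.
S̃_{N/P} = C_N/C_P = 0.6778/0.9350 = 0.725.

0.725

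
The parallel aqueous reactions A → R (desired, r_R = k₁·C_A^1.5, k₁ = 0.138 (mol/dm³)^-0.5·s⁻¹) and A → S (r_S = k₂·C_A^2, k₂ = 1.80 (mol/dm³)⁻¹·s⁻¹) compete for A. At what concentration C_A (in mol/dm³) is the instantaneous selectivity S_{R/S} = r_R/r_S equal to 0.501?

S_{R/S} = (k₁/k₂)·C_A^-0.5 ⇒ C_A = (S·k₂/k₁)^(-2).
= (0.501×1.80/0.138)^(-2) = (6.535)^(-2) = 0.0234 mol/dm³.

0.0234 mol/dm³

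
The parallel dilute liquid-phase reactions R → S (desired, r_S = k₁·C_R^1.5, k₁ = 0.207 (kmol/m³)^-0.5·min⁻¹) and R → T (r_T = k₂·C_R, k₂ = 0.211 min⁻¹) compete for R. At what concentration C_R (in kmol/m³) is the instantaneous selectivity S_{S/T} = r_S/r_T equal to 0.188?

0.0367 kmol/m³

S_{S/T} = (k₁/k₂)·C_R^0.5 ⇒ C_R = (S·k₂/k₁)^(2).
= (0.188×0.211/0.207)^(2) = (0.1916)^(2) = 0.0367 kmol/m³.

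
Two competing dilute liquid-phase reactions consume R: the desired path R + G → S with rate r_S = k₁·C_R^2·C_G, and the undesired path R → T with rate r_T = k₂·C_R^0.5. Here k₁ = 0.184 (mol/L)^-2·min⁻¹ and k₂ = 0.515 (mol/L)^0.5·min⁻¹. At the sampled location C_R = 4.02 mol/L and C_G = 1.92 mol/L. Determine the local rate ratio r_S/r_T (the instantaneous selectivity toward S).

S_{S/T} = r_S/r_T = (k₁·C_R^2·C_G)/(k₂·C_R^0.5) = (k₁/k₂)·C_R^1.5·C_G.
= (0.184×4.020^2×1.920) / (0.515×4.020^0.5) = 5.709/1.033 = 5.53.
Since the desired path is higher order in R, keeping C_R high (PFR or concentrated feed) favours S.

5.53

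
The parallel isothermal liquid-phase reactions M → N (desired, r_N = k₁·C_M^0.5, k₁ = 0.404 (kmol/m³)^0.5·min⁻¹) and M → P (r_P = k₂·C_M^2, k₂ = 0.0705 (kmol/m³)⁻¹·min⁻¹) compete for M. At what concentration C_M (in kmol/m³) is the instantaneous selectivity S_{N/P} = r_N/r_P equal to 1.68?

S_{N/P} = (k₁/k₂)·C_M^-1.5 ⇒ C_M = (S·k₂/k₁)^(1/(-1.5)).
= (1.68×0.0705/0.404)^(-0.6667) = (0.2932)^(-0.6667) = 2.27 kmol/m³.

2.27 kmol/m³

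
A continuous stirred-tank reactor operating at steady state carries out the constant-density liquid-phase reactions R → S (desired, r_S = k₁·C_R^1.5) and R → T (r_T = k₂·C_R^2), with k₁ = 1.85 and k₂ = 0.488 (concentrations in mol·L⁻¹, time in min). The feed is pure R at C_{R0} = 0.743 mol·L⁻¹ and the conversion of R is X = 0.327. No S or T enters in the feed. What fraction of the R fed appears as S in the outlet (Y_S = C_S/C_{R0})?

Exit C_R = C_{R0}(1−X) = 0.743×0.673 = 0.5000 mol·L⁻¹.
In a CSTR the entire volume is at exit conditions, so r_S = 1.85×0.5000^1.5 = 0.6542 and r_T = 0.488×0.5000^2 = 0.1220.
Fraction of consumed R going to S: r_S/(r_S+r_T) = 0.8428.
C_S = 0.8428·C_{R0}·X = 0.8428×0.743×0.327 = 0.205 mol·L⁻¹; Y_S = C_S/C_{R0} = 0.276.

0.276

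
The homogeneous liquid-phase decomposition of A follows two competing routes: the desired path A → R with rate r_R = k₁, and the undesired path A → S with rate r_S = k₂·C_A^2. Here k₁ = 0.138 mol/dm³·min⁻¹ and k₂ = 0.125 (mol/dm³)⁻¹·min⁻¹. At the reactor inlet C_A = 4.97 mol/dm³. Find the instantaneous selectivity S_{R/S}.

0.0447

S_{R/S} = r_R/r_S = (k₁)/(k₂·C_A^2) = (k₁/k₂)·C_A^-2.
= (0.138) / (0.125×4.970^2) = 0.1380/3.088 = 0.0447.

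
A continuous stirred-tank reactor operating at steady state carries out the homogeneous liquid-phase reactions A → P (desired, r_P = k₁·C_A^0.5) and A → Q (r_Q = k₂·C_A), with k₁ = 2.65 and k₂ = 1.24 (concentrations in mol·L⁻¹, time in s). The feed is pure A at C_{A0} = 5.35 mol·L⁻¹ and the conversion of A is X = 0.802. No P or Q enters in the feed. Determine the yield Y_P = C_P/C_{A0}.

Exit C_A = C_{A0}(1−X) = 5.35×0.198 = 1.059 mol·L⁻¹.
Rates in a CSTR are evaluated at the outlet concentration: r_P = 2.65×1.059^0.5 = 2.727, r_Q = 1.24×1.059 = 1.314.
Fraction of consumed A going to P: r_P/(r_P+r_Q) = 0.6749.
C_P = 0.6749·C_{A0}·X = 0.6749×5.35×0.802 = 2.90 mol·L⁻¹; Y_P = C_P/C_{A0} = 0.541.

0.541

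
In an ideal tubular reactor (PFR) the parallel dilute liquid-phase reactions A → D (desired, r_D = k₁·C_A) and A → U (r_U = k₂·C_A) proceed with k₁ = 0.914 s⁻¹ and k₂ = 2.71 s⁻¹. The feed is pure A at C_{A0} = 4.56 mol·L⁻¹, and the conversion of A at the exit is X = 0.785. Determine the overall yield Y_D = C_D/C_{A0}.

C_A = C_{A0}(1−X) = 0.9804 mol·L⁻¹.
Both paths are first order in A, so the instantaneous fraction to D is constant: dC_D/d(−C_A) = k₁/(k₁+k₂) = 0.2522.
C_D = 0.2522·(C_{A0}−C_A) = 0.2522×3.580 = 0.903 mol·L⁻¹.
Y_D = C_D/C_{A0} = 0.9028/4.56 = 0.198.

0.198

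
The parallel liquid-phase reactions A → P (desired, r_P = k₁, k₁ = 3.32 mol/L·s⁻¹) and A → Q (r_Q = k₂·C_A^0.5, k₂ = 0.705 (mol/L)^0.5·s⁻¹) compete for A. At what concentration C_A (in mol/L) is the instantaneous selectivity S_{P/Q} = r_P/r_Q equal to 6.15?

S_{P/Q} = (k₁/k₂)·C_A^-0.5 ⇒ C_A = (S·k₂/k₁)^(-2).
= (6.15×0.705/3.32)^(-2) = (1.306)^(-2) = 0.586 mol/L.

0.586 mol/L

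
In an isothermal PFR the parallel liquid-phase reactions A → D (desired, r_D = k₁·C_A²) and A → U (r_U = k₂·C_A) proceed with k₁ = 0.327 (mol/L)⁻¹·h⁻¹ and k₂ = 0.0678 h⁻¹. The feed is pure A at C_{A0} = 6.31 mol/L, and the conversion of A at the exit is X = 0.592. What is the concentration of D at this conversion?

C_A = C_{A0}(1−X) = 2.574 mol/L.
Along a PFR/batch, dC_U/dC_A = −r_U/(r_D+r_U) = −k₂/(k₂+k₁·C_A).
Integrating from C_{A0} to C_A: C_U = (0.0678/0.327)·ln[(0.0678+0.327·6.31)/(0.0678+0.327·2.57)] = 0.2073·ln(2.131/0.9097) = 0.1765 mol/L.
Then C_D = (C_{A0}−C_A) − C_U = 3.736 − 0.1765 = 3.559 mol/L.

3.56 mol/L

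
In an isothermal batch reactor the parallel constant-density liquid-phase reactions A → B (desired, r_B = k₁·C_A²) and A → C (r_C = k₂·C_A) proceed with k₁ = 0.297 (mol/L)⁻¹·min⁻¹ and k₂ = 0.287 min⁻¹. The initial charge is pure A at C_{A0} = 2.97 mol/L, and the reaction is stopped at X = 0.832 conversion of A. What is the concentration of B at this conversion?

1.52 mol/L

C_A = C_{A0}(1−X) = 0.4990 mol/L.
Along a PFR/batch, dC_C/dC_A = −r_C/(r_B+r_C) = −k₂/(k₂+k₁·C_A).
Integrating from C_{A0} to C_A: C_C = (0.287/0.297)·ln[(0.287+0.297·2.97)/(0.287+0.297·0.499)] = 0.9663·ln(1.169/0.4352) = 0.9549 mol/L.
Then C_B = (C_{A0}−C_A) − C_C = 2.471 − 0.9549 = 1.516 mol/L.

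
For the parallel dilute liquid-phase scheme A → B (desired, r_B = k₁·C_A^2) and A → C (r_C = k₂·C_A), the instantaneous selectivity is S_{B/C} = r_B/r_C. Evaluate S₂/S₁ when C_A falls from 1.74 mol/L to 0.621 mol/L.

0.357

S_{B/C} = (k₁/k₂)·C_A, so S₂/S₁ = (C_{A,2}/C_{A,1}).
= 0.621/1.74 = 0.357.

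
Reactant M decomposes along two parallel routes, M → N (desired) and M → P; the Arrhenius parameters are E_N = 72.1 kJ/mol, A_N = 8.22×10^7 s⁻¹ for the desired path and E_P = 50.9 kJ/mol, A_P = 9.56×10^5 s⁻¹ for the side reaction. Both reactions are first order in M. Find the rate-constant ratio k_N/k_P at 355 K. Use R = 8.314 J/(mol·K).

With equal orders, S_{N/P} = k_N/k_P = (A_N/A_P)·exp[(E_P−E_N)/(RT)].
(E_P−E_N)/(RT) = (50.9−72.1)×10³/(8.314×355) = -21200/2951 = -7.183.
k_N/k_P = (8.22×10^7/9.56×10^5)·exp(-7.183) = 85.98 × 7.595×10^-4 = 0.0653.

0.0653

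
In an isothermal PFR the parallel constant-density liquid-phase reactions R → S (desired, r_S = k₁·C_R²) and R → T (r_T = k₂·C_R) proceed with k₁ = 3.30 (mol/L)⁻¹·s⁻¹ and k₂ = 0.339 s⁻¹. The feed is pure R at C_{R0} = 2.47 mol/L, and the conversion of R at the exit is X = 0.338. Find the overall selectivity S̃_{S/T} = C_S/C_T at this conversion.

C_R = C_{R0}(1−X) = 1.635 mol/L.
Along a PFR/batch, dC_T/dC_R = −r_T/(r_S+r_T) = −k₂/(k₂+k₁·C_R).
Integrating from C_{R0} to C_R: C_T = (0.339/3.30)·ln[(0.339+3.30·2.47)/(0.339+3.30·1.64)] = 0.1027·ln(8.490/5.735) = 0.04030 mol/L.
Then C_S = (C_{R0}−C_R) − C_T = 0.8349 − 0.04030 = 0.7946 mol/L.
S̃_{S/T} = C_S/C_T = 0.7946/0.04030 = 19.7.

19.7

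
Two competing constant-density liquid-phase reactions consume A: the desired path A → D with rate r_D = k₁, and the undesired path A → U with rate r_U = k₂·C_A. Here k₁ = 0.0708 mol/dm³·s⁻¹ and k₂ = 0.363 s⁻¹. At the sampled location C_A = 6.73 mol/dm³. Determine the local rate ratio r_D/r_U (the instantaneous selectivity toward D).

0.0290

S_{D/U} = r_D/r_U = (k₁)/(k₂·C_A) = (k₁/k₂)·C_A⁻¹.
= (0.0708) / (0.363×6.730) = 0.07080/2.443 = 0.0290.
The undesired path is higher order in A, so low C_A (CSTR or dilute feed) favours D.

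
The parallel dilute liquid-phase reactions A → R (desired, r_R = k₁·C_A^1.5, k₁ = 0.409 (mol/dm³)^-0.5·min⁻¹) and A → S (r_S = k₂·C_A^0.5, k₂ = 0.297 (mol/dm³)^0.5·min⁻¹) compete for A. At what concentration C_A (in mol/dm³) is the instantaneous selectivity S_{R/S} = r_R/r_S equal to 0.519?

S_{R/S} = (k₁/k₂)·C_A ⇒ C_A = S·k₂/k₁.
= 0.519×0.297/0.409 = 0.377 mol/dm³.

0.377 mol/dm³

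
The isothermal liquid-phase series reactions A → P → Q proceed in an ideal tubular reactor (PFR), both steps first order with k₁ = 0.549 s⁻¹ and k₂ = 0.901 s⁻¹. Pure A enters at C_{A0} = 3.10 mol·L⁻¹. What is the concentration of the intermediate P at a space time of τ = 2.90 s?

Solving the coupled first-order balances gives C_P(τ) = [k₁/(k₂−k₁)]·C_{A0}·(e^(−k₁τ) − e^(−k₂τ)).
e^(−k₁τ) = e^(−0.549×2.90) = e^(−1.592) = 0.2035; e^(−k₂τ) = e^(−2.613) = 0.07332.
C_P = 0.549×3.10/(0.901−0.549) × (0.2035−0.07332) = 4.835×0.1302 = 0.6294 mol·L⁻¹.

0.629 mol·L⁻¹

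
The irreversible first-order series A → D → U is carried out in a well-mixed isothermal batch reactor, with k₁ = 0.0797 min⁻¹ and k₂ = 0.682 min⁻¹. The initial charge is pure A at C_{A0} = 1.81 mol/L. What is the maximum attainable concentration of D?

For a first-order series the maximum intermediate yield is C_{D,max}/C_{A0} = (k₁/k₂)^[k₂/(k₂−k₁)].
= (0.0797/0.682)^(0.682/(0.682−0.0797)) = (0.1169)^(1.132) = 0.08796.
C_{D,max} = 0.08796×1.81 = 0.159 mol/L.

0.159 mol/L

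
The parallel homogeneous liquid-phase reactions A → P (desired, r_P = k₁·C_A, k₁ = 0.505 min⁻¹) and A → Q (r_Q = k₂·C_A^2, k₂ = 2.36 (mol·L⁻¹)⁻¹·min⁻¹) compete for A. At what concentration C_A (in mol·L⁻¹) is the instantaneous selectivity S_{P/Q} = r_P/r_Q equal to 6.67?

0.0321 mol·L⁻¹

S_{P/Q} = (k₁/k₂)·C_A⁻¹ ⇒ C_A = (S·k₂/k₁)^(-1).
= (6.67×2.36/0.505)^(-1) = (31.17)^(-1) = 0.0321 mol·L⁻¹.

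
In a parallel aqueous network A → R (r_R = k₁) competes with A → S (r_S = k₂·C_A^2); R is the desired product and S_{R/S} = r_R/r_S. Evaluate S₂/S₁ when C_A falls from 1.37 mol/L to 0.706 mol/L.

S_{R/S} = (k₁/k₂)·C_A^-2, so S₂/S₁ = (C_{A,2}/C_{A,1})^-2.
= (0.706/1.37)^(-2) = (0.5153)^(-2) = 3.77.
Selectivity toward R rises as C_A falls — low-concentration operation is favoured.

3.77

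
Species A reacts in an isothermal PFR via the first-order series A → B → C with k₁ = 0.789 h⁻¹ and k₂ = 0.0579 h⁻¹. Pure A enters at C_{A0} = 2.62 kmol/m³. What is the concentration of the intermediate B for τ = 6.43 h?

Solving the coupled first-order balances gives C_B(τ) = [k₁/(k₂−k₁)]·C_{A0}·(e^(−k₁τ) − e^(−k₂τ)).
e^(−k₁τ) = e^(−0.789×6.43) = e^(−5.073) = 0.006262; e^(−k₂τ) = e^(−0.3723) = 0.6891.
C_B = 0.789×2.62/(0.0579−0.789) × (0.006262−0.6891) = (-2.827)×(-0.6829) = 1.931 kmol/m³.

1.93 kmol/m³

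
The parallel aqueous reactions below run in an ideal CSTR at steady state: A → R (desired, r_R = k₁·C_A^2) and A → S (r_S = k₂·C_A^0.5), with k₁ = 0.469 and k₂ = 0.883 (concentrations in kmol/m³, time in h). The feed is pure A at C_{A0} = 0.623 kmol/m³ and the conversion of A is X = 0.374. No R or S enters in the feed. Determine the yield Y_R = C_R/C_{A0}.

Exit C_A = C_{A0}(1−X) = 0.623×0.626 = 0.3900 kmol/m³.
Rates in a CSTR are evaluated at the outlet concentration: r_R = 0.469×0.3900^2 = 0.07133, r_S = 0.883×0.3900^0.5 = 0.5514.
Fraction of consumed A going to R: r_R/(r_R+r_S) = 0.1145.
C_R = 0.1145·C_{A0}·X = 0.1145×0.623×0.374 = 0.0267 kmol/m³; Y_R = C_R/C_{A0} = 0.0428.

0.0428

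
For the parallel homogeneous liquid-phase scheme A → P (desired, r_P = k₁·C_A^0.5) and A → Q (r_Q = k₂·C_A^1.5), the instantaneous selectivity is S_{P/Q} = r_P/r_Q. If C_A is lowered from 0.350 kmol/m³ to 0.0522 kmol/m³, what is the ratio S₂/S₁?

6.70

S_{P/Q} = (k₁/k₂)·C_A⁻¹, so S₂/S₁ = (C_{A,2}/C_{A,1})⁻¹.
= 0.350/0.0522 = 6.70.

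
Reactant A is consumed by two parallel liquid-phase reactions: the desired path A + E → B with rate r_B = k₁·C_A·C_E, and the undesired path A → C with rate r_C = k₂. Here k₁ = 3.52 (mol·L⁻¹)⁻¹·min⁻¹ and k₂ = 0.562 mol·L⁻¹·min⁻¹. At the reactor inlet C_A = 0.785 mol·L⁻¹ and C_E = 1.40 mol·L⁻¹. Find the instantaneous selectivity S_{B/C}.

6.88

S_{B/C} = r_B/r_C = (k₁·C_A·C_E)/(k₂) = (k₁/k₂)·C_A·C_E.
= (3.52×0.7850×1.400) / (0.562) = 3.868/0.5620 = 6.88.
Since the desired path is higher order in A, keeping C_A high (PFR or concentrated feed) favours B.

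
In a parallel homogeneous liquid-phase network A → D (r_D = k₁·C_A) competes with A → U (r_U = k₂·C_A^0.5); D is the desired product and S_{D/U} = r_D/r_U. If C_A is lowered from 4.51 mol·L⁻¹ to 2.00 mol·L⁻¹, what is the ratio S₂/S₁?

0.666

S_{D/U} = (k₁/k₂)·C_A^0.5, so S₂/S₁ = (C_{A,2}/C_{A,1})^0.5.
= (2.00/4.51)^0.5 = (0.4435)^0.5 = 0.666.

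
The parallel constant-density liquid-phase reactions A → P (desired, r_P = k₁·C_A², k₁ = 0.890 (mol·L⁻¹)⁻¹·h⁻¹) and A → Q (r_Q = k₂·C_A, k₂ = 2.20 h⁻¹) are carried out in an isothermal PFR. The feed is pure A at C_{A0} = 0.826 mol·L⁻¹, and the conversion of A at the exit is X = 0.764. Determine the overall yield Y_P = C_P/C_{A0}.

0.128

C_A = C_{A0}(1−X) = 0.1949 mol·L⁻¹.
Along a PFR/batch, dC_Q/dC_A = −r_Q/(r_P+r_Q) = −k₂/(k₂+k₁·C_A).
Integrating from C_{A0} to C_A: C_Q = (2.20/0.890)·ln[(2.20+0.890·0.826)/(2.20+0.890·0.195)] = 2.472·ln(2.935/2.373) = 0.5250 mol·L⁻¹.
Then C_P = (C_{A0}−C_A) − C_Q = 0.6311 − 0.5250 = 0.1060 mol·L⁻¹.
Y_P = C_P/C_{A0} = 0.1060/0.826 = 0.128.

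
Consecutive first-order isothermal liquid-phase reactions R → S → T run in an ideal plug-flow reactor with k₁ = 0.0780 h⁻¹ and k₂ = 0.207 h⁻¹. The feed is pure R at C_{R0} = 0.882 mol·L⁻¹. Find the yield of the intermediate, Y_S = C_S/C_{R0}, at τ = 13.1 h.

The intermediate concentration in a first-order A→B→C sequence is C_S = k₁C_{R0}(e^(−k₁τ) − e^(−k₂τ))/(k₂−k₁).
e^(−k₁τ) = e^(−0.0780×13.1) = e^(−1.022) = 0.3599; e^(−k₂τ) = e^(−2.712) = 0.06642.
C_S = 0.0780×0.882/(0.207−0.0780) × (0.3599−0.06642) = 0.5333×0.2935 = 0.1565 mol·L⁻¹.
Y_S = C_S/C_{R0} = 0.1565/0.882 = 0.177.

0.177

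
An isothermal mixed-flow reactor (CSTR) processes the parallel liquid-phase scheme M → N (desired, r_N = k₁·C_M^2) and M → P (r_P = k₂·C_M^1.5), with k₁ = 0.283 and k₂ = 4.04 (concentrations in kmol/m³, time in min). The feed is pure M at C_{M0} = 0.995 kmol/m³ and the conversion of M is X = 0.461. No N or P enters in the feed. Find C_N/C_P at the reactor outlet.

0.0513

Exit C_M = C_{M0}(1−X) = 0.995×0.539 = 0.5363 kmol/m³.
Rates in a CSTR are evaluated at the outlet concentration: r_N = 0.283×0.5363^2 = 0.08140, r_P = 4.04×0.5363^1.5 = 1.587.
Overall selectivity = C_N/C_P = r_Nτ/(r_Pτ) = r_N/r_P = 0.0513.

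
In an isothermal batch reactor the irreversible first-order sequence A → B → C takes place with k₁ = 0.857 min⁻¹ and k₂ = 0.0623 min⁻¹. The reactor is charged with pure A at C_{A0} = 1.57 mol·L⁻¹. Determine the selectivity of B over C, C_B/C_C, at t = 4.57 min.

Solving the coupled first-order balances gives C_B(t) = [k₁/(k₂−k₁)]·C_{A0}·(e^(−k₁t) − e^(−k₂t)).
e^(−k₁t) = e^(−0.857×4.57) = e^(−3.916) = 0.01991; e^(−k₂t) = e^(−0.2847) = 0.7522.
C_B = 0.857×1.57/(0.0623−0.857) × (0.01991−0.7522) = (-1.693)×(-0.7323) = 1.240 mol·L⁻¹.
C_A = C_{A0}e^(−k₁t) = 0.03126 mol·L⁻¹, so C_C = C_{A0}−C_A−C_B = 0.2989 mol·L⁻¹; C_B/C_C = 4.15.

4.15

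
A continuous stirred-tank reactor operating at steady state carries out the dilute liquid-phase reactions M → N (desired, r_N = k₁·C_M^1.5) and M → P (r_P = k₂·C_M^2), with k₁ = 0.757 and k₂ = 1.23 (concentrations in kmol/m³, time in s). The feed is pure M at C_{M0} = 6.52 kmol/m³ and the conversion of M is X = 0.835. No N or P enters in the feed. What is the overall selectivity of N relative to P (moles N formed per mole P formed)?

0.593

Exit C_M = C_{M0}(1−X) = 6.52×0.165 = 1.076 kmol/m³.
A CSTR operates uniformly at the exit composition, giving r_N = 0.8447 and r_P = 1.424 (each k·C_M^n at C_M = 1.076).
Overall selectivity = C_N/C_P = r_Nτ/(r_Pτ) = r_N/r_P = 0.593.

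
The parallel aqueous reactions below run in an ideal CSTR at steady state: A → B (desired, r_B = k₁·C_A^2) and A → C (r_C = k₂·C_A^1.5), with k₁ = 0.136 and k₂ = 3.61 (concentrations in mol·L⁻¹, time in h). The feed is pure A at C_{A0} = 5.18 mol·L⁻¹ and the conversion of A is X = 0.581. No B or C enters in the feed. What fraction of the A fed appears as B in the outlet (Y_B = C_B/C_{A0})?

0.0306

Exit C_A = C_{A0}(1−X) = 5.18×0.419 = 2.170 mol·L⁻¹.
Rates in a CSTR are evaluated at the outlet concentration: r_B = 0.136×2.170^2 = 0.6407, r_C = 3.61×2.170^1.5 = 11.54.
Fraction of consumed A going to B: r_B/(r_B+r_C) = 0.05258.
C_B = 0.05258·C_{A0}·X = 0.05258×5.18×0.581 = 0.158 mol·L⁻¹; Y_B = C_B/C_{A0} = 0.0306.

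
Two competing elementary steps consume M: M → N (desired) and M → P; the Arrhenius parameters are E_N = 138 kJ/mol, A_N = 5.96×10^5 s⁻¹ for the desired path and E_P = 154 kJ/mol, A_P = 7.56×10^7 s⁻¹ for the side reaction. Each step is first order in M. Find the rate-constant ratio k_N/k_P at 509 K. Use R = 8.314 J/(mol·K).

With equal orders, S_{N/P} = k_N/k_P = (A_N/A_P)·exp[(E_P−E_N)/(RT)].
(E_P−E_N)/(RT) = (154−138)×10³/(8.314×509) = 16000/4232 = 3.781.
k_N/k_P = (5.96×10^5/7.56×10^7)·exp(3.781) = 0.007884 × 43.85 = 0.346.
Since E_N < E_P, lowering the temperature improves selectivity toward N.

0.346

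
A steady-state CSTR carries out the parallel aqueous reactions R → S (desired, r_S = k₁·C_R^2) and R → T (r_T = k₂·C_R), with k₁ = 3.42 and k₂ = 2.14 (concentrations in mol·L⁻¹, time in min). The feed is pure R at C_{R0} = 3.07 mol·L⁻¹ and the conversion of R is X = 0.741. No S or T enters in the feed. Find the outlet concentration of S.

Exit C_R = C_{R0}(1−X) = 3.07×0.259 = 0.7951 mol·L⁻¹.
Rates in a CSTR are evaluated at the outlet concentration: r_S = 3.42×0.7951^2 = 2.162, r_T = 2.14×0.7951 = 1.702.
Fraction of consumed R going to S: r_S/(r_S+r_T) = 0.5596.
C_S = 0.5596·C_{R0}·X = 0.5596×3.07×0.741 = 1.27 mol·L⁻¹.

1.27 mol·L⁻¹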